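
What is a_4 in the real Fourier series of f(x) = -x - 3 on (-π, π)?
a_4 = (1/π) ∫_{-π}^{π} f(x)·cos(4x) dx.
Evaluate the integral (use parity and integration by parts as needed): a_4 = 0.

Final answer: 0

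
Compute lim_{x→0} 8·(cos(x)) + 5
Direct substitution at x = 0 gives 13.

Final answer: 13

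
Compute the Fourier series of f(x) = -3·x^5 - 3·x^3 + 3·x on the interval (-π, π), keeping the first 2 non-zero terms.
(-678 - 6·π^4 + 114·π^2)·sin(x) + (-12·π^2 + 15 + 3·π^4)·sin(2·x)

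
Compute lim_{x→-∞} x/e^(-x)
This is an ∞/∞ indeterminate form as x → -∞.
Compare growth rates of the dominant terms (exponentials ≫ polynomials ≫ logarithms), or apply L'Hôpital's rule; the quotient → 0.
Limit = 0.

Final answer: 0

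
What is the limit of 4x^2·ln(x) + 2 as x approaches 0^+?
The product is a 0·∞ indeterminate form at x → 0⁺.
Rewrite the product as 4·ln(x) / x^(-2) and apply L'Hôpital, or use the standard hierarchy x^(-2) ≫ |ln x| as x → 0⁺.
The indeterminate product → 0, so the limit = 2.

Final answer: 2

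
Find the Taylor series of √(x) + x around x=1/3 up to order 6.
1/3 + √(3)/3 + (√(3)/2 + 1)·(x - 1/3) - 3·√(3)·(x - 1/3)^2/8 + 9·√(3)·(x - 1/3)^3/16 - 135·√(3)·(x - 1/3)^4/128 + 567·√(3)·(x - 1/3)^5/256 - 5103·√(3)·(x - 1/3)^6/1024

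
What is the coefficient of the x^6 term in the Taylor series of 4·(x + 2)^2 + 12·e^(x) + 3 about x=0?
Expand to order 6: 4·(x + 2)^2 + 12·e^(x) + 3 = x^6/60 + x^5/10 + x^4/2 + 2·x^3 + 10·x^2 + 28·x + 31 + O(x^7).
The coefficient of x^6 is 1/60.

Final answer: 1/60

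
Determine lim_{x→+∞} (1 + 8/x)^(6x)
As x → +∞: write (1 + 8/x)^(6x) = ((1 + 8/x)^x)^6 → (e^8)^6 = e^48.
Limit = e^(48).

Final answer: e^(48)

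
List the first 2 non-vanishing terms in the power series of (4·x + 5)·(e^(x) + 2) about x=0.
17·x + 15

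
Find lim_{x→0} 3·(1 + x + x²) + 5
Direct substitution at x = 0 gives 8.

Final answer: 8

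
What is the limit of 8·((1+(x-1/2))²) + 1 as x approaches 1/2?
Direct substitution at x = 1/2 gives 9.

Final answer: 9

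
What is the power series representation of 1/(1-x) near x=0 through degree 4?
x^4 + x^3 + x^2 + x + 1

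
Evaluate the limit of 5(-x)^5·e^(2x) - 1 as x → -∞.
The product is a 0·∞ indeterminate form at x → -∞.
Rewrite the product as 5(-x)^5 / e^(-2x) (an ∞/∞ form) and apply L'Hôpital, or use the standard hierarchy e^(2|x|) ≫ |(-x)^5| as x → -∞.
The indeterminate product → 0, so the limit = -1.

Final answer: -1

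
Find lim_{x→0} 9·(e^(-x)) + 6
Direct substitution at x = 0 gives 15.

Final answer: 15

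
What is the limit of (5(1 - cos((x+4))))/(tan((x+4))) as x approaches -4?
Both numerator and denominator → 0 as x → -4; this is a 0/0 indeterminate form.
Expand each to leading order near x = -4: numerator ~ 5·(x + 4)^2/2, denominator ~ (x + 4).
The limit of the ratio is 0.

Final answer: 0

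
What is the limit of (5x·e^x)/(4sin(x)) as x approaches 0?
Both numerator and denominator → 0 as x → 0; this is a 0/0 indeterminate form.
Expand each to leading order near x = 0: numerator ~ 5·x, denominator ~ 4·x.
The limit of the ratio is 5/4.

Final answer: 5/4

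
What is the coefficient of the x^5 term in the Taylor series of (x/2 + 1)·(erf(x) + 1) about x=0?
Expand to order 5: (x/2 + 1)·(erf(x) + 1) = x^5/(5·√(π)) - x^4/(3·√(π)) - 2·x^3/(3·√(π)) + x^2/√(π) + x·(1/2 + 2/√(π)) + 1 + O(x^6).
The coefficient of x^5 is 1/(5·√(π)).

Final answer: 1/(5·√(π))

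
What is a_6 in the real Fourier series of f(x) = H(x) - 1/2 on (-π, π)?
a_6 = (1/π) ∫_{-π}^{π} f(x)·cos(6x) dx.
Evaluate the integral (use parity and integration by parts as needed): a_6 = 0.

Final answer: 0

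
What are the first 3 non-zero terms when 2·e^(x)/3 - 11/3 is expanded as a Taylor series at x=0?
x^2/3 + 2·x/3 - 3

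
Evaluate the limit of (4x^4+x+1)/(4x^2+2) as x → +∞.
This is an ∞/∞ indeterminate form as x → +∞.
Divide numerator and denominator by x^4 and let the lower-order terms vanish; the numerator's degree 4 exceeds the denominator's degree 2, so the quotient diverges.
Limit = ∞.

Final answer: ∞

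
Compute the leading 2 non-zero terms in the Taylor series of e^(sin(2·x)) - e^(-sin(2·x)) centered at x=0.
-64·x^5/15 + 4·x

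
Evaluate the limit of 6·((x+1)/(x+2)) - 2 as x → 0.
Direct substitution at x = 0 gives 1.

Final answer: 1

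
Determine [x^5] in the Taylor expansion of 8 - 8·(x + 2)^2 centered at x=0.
Expand to order 5: 8 - 8·(x + 2)^2 = -8·x^2 - 32·x - 24 + O(x^6).
The coefficient of x^5 is 0.

Final answer: 0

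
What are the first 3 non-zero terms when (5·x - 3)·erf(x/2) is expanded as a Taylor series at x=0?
x^3/(4·√(π)) + 5·x^2/√(π) - 3·x/√(π)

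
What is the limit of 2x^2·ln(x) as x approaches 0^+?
This is a 0·∞ indeterminate form at x → 0⁺.
Rewrite the product as 2·ln(x) / x^(-2) and apply L'Hôpital, or use the standard hierarchy x^(-2) ≫ |ln x| as x → 0⁺.
The indeterminate product → 0, so the limit = 0.

Final answer: 0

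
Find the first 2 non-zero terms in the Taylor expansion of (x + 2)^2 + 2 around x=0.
4·x + 6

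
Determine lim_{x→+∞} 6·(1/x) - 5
Evaluate the dominant behaviour as x → +∞; each term tends to a finite value or vanishes.
Limit = -5.

Final answer: -5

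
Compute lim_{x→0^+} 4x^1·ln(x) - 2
The product is a 0·∞ indeterminate form at x → 0⁺.
Rewrite the product as 4·ln(x) / x^(-1) and apply L'Hôpital, or use the standard hierarchy x^(-1) ≫ |ln x| as x → 0⁺.
The indeterminate product → 0, so the limit = -2.

Final answer: -2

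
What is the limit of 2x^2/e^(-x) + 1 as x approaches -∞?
The quotient is an ∞/∞ indeterminate form as x → -∞.
Compare growth rates of the dominant terms (exponentials ≫ polynomials ≫ logarithms), or apply L'Hôpital's rule; the quotient → 0.
Adding the constant: 0 + 1 = 1. Limit = 1.

Final answer: 1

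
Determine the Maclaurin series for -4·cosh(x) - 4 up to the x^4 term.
-x^4/6 - 2·x^2 - 8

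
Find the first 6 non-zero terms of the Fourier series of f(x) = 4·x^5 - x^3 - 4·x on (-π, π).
(-162·π^2 + 8·π^4 + 964)·sin(x) + (-4·π^4 - 55/2 + 21·π^2)·sin(2·x) + (-178·π^2/27 + 140/81 + 8·π^4/3)·sin(3·x) + (-2·π^4 + 7/8 + 3·π^2)·sin(4·x) + (-42·π^2/25 - 748/625 + 8·π^4/5)·sin(5·x) + (-4·π^4/3 + 187/162 + 29·π^2/27)·sin(6·x)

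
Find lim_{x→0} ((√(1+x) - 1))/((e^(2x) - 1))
Both numerator and denominator → 0 as x → 0; this is a 0/0 indeterminate form.
Expand each to leading order near x = 0: numerator ~ x/2, denominator ~ 2·x.
The limit of the ratio is 1/4.

Final answer: 1/4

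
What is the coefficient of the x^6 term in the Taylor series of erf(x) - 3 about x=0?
Expand to order 6: erf(x) - 3 = x^5/(5·√(π)) - 2·x^3/(3·√(π)) + 2·x/√(π) - 3 + O(x^7).
The coefficient of x^6 is 0.

Final answer: 0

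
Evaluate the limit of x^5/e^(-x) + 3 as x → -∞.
The quotient is an ∞/∞ indeterminate form as x → -∞.
Compare growth rates of the dominant terms (exponentials ≫ polynomials ≫ logarithms), or apply L'Hôpital's rule; the quotient → 0.
Adding the constant: 0 + 3 = 3. Limit = 3.

Final answer: 3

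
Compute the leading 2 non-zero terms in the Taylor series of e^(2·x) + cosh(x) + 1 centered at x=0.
2·x + 3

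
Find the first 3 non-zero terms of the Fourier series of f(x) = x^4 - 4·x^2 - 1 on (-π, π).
(64 - 8·π^2)·cos(x) + (-7 + 2·π^2)·cos(2·x) - 4·π^2/3 - 1 + π^4/5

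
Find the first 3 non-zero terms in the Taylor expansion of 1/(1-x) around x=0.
x^2 + x + 1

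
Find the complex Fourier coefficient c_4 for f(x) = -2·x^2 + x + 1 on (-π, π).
Compute the real Fourier coefficients first: a_4 = -1/2, b_4 = -1/2.
Then c_4 = (a_4 − i·b_4)/2 = -1/4 + i/4.

Final answer: -1/4 + i/4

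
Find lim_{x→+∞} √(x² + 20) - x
This is an ∞ − ∞ indeterminate form.
Multiply and divide by the conjugate √(x²+20) + x; the x² terms cancel, leaving 20/(√(x²+20)+x) → 0.
Limit = 0.

Final answer: 0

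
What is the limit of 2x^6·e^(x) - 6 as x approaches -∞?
The product is a 0·∞ indeterminate form at x → -∞.
Rewrite the product as 2x^6 / e^(-x) (an ∞/∞ form) and apply L'Hôpital, or use the standard hierarchy e^(|x|) ≫ |x^6| as x → -∞.
The indeterminate product → 0, so the limit = -6.

Final answer: -6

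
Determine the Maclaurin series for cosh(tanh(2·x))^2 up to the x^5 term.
-16·x^4/3 + 4·x^2 + 1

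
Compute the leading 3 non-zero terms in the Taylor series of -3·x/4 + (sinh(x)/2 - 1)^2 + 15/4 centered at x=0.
x^2/4 - 7·x/4 + 19/4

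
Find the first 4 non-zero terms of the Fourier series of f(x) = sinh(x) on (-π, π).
sin(x)·sinh(π)/π - 4·sin(2·x)·sinh(π)/(5·π) + 3·sin(3·x)·sinh(π)/(5·π) - 8·sin(4·x)·sinh(π)/(17·π)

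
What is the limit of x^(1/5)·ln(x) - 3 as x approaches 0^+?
The product is a 0·∞ indeterminate form at x → 0⁺.
Rewrite the product as ln(x) / x^(-1/5) and apply L'Hôpital, or use the standard hierarchy x^(-1/5) ≫ |ln x| as x → 0⁺.
The indeterminate product → 0, so the limit = -3.

Final answer: -3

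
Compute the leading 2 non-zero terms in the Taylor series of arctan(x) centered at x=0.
-x^3/3 + x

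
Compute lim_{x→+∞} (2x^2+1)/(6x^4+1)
This is an ∞/∞ indeterminate form as x → +∞.
Divide numerator and denominator by x^4 and let the lower-order terms vanish; the numerator's degree 2 is below the denominator's degree 4, so the quotient → 0.
Limit = 0.

Final answer: 0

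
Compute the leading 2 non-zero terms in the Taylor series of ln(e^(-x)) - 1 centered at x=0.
-x - 1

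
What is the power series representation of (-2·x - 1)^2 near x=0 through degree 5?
4·x^2 + 4·x + 1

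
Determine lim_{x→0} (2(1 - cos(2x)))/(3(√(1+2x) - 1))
Both numerator and denominator → 0 as x → 0; this is a 0/0 indeterminate form.
Expand each to leading order near x = 0: numerator ~ 4·x^2, denominator ~ 3·x.
The limit of the ratio is 0.

Final answer: 0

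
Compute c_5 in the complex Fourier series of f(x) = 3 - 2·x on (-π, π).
Compute the real Fourier coefficients first: a_5 = 0, b_5 = -4/5.
Then c_5 = (a_5 − i·b_5)/2 = 2·i/5.

Final answer: 2·i/5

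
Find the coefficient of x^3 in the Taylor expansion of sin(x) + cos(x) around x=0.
Expand to order 3: sin(x) + cos(x) = -x^3/6 - x^2/2 + x + 1 + O(x^4).
The coefficient of x^3 is -1/6.

Final answer: -1/6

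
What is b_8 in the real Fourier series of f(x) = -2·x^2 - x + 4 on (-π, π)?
b_8 = (1/π) ∫_{-π}^{π} f(x)·sin(8x) dx.
Evaluate the integral (use parity and integration by parts as needed): b_8 = 1/4.

Final answer: 1/4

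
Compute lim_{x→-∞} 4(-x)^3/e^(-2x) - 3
The quotient is an ∞/∞ indeterminate form as x → -∞.
Compare growth rates of the dominant terms (exponentials ≫ polynomials ≫ logarithms), or apply L'Hôpital's rule; the quotient → 0.
Adding the constant: 0 - 3 = -3. Limit = -3.

Final answer: -3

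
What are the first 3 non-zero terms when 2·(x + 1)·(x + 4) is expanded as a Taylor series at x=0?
2·x^2 + 10·x + 8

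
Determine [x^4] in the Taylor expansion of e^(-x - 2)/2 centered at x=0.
Expand to order 4: e^(-x - 2)/2 = x^4·e^(-2)/48 - x^3·e^(-2)/12 + x^2·e^(-2)/4 - x·e^(-2)/2 + e^(-2)/2 + O(x^5).
The coefficient of x^4 is e^(-2)/48.

Final answer: e^(-2)/48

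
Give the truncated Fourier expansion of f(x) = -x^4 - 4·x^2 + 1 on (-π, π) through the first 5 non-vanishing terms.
(-32 + 8·π^2)·cos(x) + (-2·π^2 - 1)·cos(2·x) + (32/27 + 8·π^2/9)·cos(3·x) + (-π^2/2 - 13/16)·cos(4·x) - π^4/5 - 4·π^2/3 + 1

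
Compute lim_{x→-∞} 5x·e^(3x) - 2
The product is a 0·∞ indeterminate form at x → -∞.
Rewrite the product as 5x / e^(-3x) (an ∞/∞ form) and apply L'Hôpital, or use the standard hierarchy e^(3|x|) ≫ |x| as x → -∞.
The indeterminate product → 0, so the limit = -2.

Final answer: -2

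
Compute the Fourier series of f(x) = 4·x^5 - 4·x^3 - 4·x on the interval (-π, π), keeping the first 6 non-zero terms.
(-168·π^2 + 8·π^4 + 1000)·sin(x) + (-4·π^4 - 32 + 24·π^2)·sin(2·x) + (-232·π^2/27 + 248/81 + 8·π^4/3)·sin(3·x) + (-2·π^4 + 5/16 + 9·π^2/2)·sin(4·x) + (-72·π^2/25 - 568/625 + 8·π^4/5)·sin(5·x) + (-4·π^4/3 + 80/81 + 56·π^2/27)·sin(6·x)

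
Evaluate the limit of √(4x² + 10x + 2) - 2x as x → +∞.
As x → +∞: multiply by the conjugate to get (10x+2)/(√(4x²+10x+2)+2x); the denominator ~ 4x, so the limit is 10/4 = 5/2.
Limit = 5/2.

Final answer: 5/2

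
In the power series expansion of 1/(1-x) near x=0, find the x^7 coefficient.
Expand to order 7: 1/(1-x) = x^7 + x^6 + x^5 + x^4 + x^3 + x^2 + x + 1 + O(x^8).
The coefficient of x^7 is 1.

Final answer: 1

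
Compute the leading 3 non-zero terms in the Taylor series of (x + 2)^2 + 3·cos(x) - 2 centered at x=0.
-x^2/2 + 4·x + 5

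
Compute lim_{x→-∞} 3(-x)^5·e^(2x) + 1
The product is a 0·∞ indeterminate form at x → -∞.
Rewrite the product as 3(-x)^5 / e^(-2x) (an ∞/∞ form) and apply L'Hôpital, or use the standard hierarchy e^(2|x|) ≫ |(-x)^5| as x → -∞.
The indeterminate product → 0, so the limit = 1.

Final answer: 1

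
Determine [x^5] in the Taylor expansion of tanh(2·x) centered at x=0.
Expand to order 5: tanh(2·x) = 64·x^5/15 - 8·x^3/3 + 2·x + O(x^6).
The coefficient of x^5 is 64/15.

Final answer: 64/15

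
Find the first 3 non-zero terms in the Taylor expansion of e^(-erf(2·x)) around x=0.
8·x^2/π - 4·x/√(π) + 1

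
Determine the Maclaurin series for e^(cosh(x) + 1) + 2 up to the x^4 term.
x^4·e^(2)/6 + x^2·e^(2)/2 + 2 + e^(2)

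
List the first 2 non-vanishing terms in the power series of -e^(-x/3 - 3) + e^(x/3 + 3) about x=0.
x·(e^(-3)/3 + e^(3)/3) - e^(-3) + e^(3)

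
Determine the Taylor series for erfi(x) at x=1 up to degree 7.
erfi(1) + 2·e·(x - 1)/√(π) + 2·e·(x - 1)^2/√(π) + 2·e·(x - 1)^3/√(π) + 5·e·(x - 1)^4/(3·√(π)) + 19·e·(x - 1)^5/(15·√(π)) + 13·e·(x - 1)^6/(15·√(π)) + 173·e·(x - 1)^7/(315·√(π))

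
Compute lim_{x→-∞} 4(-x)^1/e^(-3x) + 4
The quotient is an ∞/∞ indeterminate form as x → -∞.
Compare growth rates of the dominant terms (exponentials ≫ polynomials ≫ logarithms), or apply L'Hôpital's rule; the quotient → 0.
Adding the constant: 0 + 4 = 4. Limit = 4.

Final answer: 4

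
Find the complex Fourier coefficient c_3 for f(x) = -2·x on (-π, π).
Compute the real Fourier coefficients first: a_3 = 0, b_3 = -4/3.
Then c_3 = (a_3 − i·b_3)/2 = 2·i/3.

Final answer: 2·i/3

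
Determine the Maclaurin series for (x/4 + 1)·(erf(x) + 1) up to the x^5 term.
x^5/(5·√(π)) - x^4/(6·√(π)) - 2·x^3/(3·√(π)) + x^2/(2·√(π)) + x·(1/4 + 2/√(π)) + 1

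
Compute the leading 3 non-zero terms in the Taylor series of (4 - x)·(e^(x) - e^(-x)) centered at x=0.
4·x^3/3 - 2·x^2 + 8·x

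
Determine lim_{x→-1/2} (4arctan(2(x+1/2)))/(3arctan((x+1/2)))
Both numerator and denominator → 0 as x → -1/2; this is a 0/0 indeterminate form.
Expand each to leading order near x = -1/2: numerator ~ 8·(x + 1/2), denominator ~ 3·(x + 1/2).
The limit of the ratio is 8/3.

Final answer: 8/3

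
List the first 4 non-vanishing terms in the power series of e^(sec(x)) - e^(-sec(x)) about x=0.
x^6·(e^(-1)/720 + 151·e/720) + x^4·(e^(-1)/12 + e/3) + x^2·(e^(-1)/2 + e/2) - e^(-1) + e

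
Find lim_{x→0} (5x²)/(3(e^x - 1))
Both numerator and denominator → 0 as x → 0; this is a 0/0 indeterminate form.
Expand each to leading order near x = 0: numerator ~ 5·x^2, denominator ~ 3·x.
The limit of the ratio is 0.

Final answer: 0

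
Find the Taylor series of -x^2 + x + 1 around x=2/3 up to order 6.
11/9 - (x - 2/3)/3 - (x - 2/3)^2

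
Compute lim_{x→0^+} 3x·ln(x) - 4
The product is a 0·∞ indeterminate form at x → 0⁺.
Rewrite the product as 3·ln(x) / x^(-1) and apply L'Hôpital, or use the standard hierarchy x^(-1) ≫ |ln x| as x → 0⁺.
The indeterminate product → 0, so the limit = -4.

Final answer: -4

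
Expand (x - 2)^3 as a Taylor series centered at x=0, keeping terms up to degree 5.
x^3 - 6·x^2 + 12·x - 8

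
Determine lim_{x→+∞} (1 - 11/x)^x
As x → +∞: this is the defining limit (1 - 11/x)^x → e^(-11).
Limit = e^(-11).

Final answer: e^(-11)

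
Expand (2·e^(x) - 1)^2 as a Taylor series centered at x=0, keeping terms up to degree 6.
7·x^6/20 + 31·x^5/30 + 5·x^4/2 + 14·x^3/3 + 6·x^2 + 4·x + 1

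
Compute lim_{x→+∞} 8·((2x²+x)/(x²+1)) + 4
Evaluate the dominant behaviour as x → +∞; each term tends to a finite value or vanishes.
Limit = 20.

Final answer: 20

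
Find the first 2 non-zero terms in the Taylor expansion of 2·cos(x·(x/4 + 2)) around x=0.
2 - 4·x^2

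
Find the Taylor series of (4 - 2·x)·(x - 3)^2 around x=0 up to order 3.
-2·x^3 + 16·x^2 - 42·x + 36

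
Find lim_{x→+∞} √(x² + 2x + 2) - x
As x → +∞: multiply by the conjugate to get (2x+2)/(√(x²+2x+2)+x); the denominator ~ 2x, so the limit is 2/2 = 1.
Limit = 1.

Final answer: 1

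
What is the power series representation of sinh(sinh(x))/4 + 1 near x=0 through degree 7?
2·x^7/315 + x^5/40 + x^3/12 + x/4 + 1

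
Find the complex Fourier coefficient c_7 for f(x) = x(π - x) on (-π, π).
Compute the real Fourier coefficients first: a_7 = 4/49, b_7 = 2·π/7.
Then c_7 = (a_7 − i·b_7)/2 = 2/49 - i·π/7.

Final answer: 2/49 - i·π/7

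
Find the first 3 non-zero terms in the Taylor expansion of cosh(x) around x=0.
x^4/24 + x^2/2 + 1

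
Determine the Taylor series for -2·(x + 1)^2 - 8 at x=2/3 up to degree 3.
-122/9 - 20·(x - 2/3)/3 - 2·(x - 2/3)^2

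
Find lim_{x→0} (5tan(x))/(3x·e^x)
Both numerator and denominator → 0 as x → 0; this is a 0/0 indeterminate form.
Expand each to leading order near x = 0: numerator ~ 5·x, denominator ~ 3·x.
The limit of the ratio is 5/3.

Final answer: 5/3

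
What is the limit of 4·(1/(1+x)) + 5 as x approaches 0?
Direct substitution at x = 0 gives 9.

Final answer: 9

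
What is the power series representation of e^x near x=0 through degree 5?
x^5/120 + x^4/24 + x^3/6 + x^2/2 + x + 1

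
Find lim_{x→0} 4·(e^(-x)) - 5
Direct substitution at x = 0 gives -1.

Final answer: -1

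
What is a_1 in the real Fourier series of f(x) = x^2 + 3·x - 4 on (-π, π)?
a_1 = (1/π) ∫_{-π}^{π} f(x)·cos(1x) dx.
Evaluate the integral (use parity and integration by parts as needed): a_1 = -4.

Final answer: -4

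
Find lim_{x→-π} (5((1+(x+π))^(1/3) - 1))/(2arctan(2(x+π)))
Both numerator and denominator → 0 as x → -π; this is a 0/0 indeterminate form.
Expand each to leading order near x = -π: numerator ~ 5·(x + π)/3, denominator ~ 4·(x + π).
The limit of the ratio is 5/12.

Final answer: 5/12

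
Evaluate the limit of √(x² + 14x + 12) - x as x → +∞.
This is an ∞ − ∞ indeterminate form.
Multiply and divide by the conjugate √(x²+14x + 12) + x; the x² terms cancel, leaving (14x + 12)/(√(x²+14x + 12)+x) → 14/2 = 7.
Limit = 7.

Final answer: 7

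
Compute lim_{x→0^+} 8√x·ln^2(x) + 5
The product is a 0·∞ indeterminate form at x → 0⁺.
Rewrite the product as 8·ln^2(x) / x^(-1/2) and apply L'Hôpital, or use the standard hierarchy x^(-1/2) ≫ |ln x|^2 as x → 0⁺.
The indeterminate product → 0, so the limit = 5.

Final answer: 5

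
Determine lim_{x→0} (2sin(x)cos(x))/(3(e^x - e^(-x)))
Both numerator and denominator → 0 as x → 0; this is a 0/0 indeterminate form.
Expand each to leading order near x = 0: numerator ~ 2·x, denominator ~ 6·x.
The limit of the ratio is 1/3.

Final answer: 1/3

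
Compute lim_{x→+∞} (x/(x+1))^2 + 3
As x → +∞: x/(x+1) = 1/(1 + 1/x) → 1, and the 2nd power of a limit-1 base also → 1; with the additive constant, 1 + 3 = 4.
Limit = 4.

Final answer: 4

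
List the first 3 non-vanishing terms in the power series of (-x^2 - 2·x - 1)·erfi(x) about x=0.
-8·x^3/(3·√(π)) - 4·x^2/√(π) - 2·x/√(π)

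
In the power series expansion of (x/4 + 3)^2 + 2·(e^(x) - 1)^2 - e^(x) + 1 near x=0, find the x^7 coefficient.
Expand to order 7: (x/4 + 3)^2 + 2·(e^(x) - 1)^2 - e^(x) + 1 = 251·x^7/5040 + 41·x^6/240 + 59·x^5/120 + 9·x^4/8 + 11·x^3/6 + 25·x^2/16 + x/2 + 9 + O(x^8).
The coefficient of x^7 is 251/5040.

Final answer: 251/5040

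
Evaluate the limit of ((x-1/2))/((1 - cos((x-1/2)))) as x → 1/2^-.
Both numerator and denominator → 0 as x → 1/2^-; this is a 0/0 indeterminate form.
Expand each to leading order near x = 1/2: numerator ~ (x - 1/2), denominator ~ (x - 1/2)^2/2.
The limit of the ratio is -∞.

Final answer: -∞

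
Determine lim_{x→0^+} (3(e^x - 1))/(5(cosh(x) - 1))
Both numerator and denominator → 0 as x → 0^+; this is a 0/0 indeterminate form.
Expand each to leading order near x = 0: numerator ~ 3·x, denominator ~ 5·x^2/2.
The limit of the ratio is ∞.

Final answer: ∞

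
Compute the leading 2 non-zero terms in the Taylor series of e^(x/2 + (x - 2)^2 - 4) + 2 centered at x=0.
3 - 7·x/2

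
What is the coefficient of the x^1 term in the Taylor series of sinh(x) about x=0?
Expand to order 1: sinh(x) = x + O(x^2).
The coefficient of x^1 is 1.

Final answer: 1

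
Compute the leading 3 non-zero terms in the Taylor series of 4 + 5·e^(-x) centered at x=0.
5·x^2/2 - 5·x + 9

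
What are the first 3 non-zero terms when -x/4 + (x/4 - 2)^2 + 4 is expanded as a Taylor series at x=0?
x^2/16 - 5·x/4 + 8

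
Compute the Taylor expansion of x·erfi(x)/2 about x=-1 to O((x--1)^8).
erfi(1)/2 + (-2·e - √(π)·erfi(1))·(x + 1)/(2·√(π)) + 2·e·(x + 1)^2/√(π) - 2·e·(x + 1)^3/√(π) + 11·e·(x + 1)^4/(6·√(π)) - 22·e·(x + 1)^5/(15·√(π)) + 16·e·(x + 1)^6/(15·√(π)) - 223·e·(x + 1)^7/(315·√(π))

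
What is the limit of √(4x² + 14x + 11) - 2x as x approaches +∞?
As x → +∞: multiply by the conjugate to get (14x+11)/(√(4x²+14x+11)+2x); the denominator ~ 4x, so the limit is 14/4 = 7/2.
Limit = 7/2.

Final answer: 7/2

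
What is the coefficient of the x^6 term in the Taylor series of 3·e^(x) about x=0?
Expand to order 6: 3·e^(x) = x^6/240 + x^5/40 + x^4/8 + x^3/2 + 3·x^2/2 + 3·x + 3 + O(x^7).
The coefficient of x^6 is 1/240.

Final answer: 1/240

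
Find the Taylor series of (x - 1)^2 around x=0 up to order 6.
x^2 - 2·x + 1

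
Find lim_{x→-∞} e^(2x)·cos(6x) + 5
Evaluate the dominant behaviour as x → -∞; each term tends to a finite value or vanishes.
Limit = 5.

Final answer: 5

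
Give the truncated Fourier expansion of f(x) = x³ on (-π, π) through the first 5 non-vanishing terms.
(-12 + 2·π^2)·sin(x) + (3/2 - π^2)·sin(2·x) + (-4/9 + 2·π^2/3)·sin(3·x) + (3/16 - π^2/2)·sin(4·x) + (-12/125 + 2·π^2/5)·sin(5·x)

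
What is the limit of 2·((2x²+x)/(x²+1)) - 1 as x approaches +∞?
Evaluate the dominant behaviour as x → +∞; each term tends to a finite value or vanishes.
Limit = 3.

Final answer: 3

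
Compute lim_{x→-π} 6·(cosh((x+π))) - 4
Direct substitution at x = -π gives 2.

Final answer: 2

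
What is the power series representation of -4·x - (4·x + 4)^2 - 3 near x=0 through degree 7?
-16·x^2 - 36·x - 19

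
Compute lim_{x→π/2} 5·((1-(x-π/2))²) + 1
Direct substitution at x = π/2 gives 6.

Final answer: 6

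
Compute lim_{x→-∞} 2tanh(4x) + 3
Evaluate the dominant behaviour as x → -∞; each term tends to a finite value or vanishes.
Limit = 1.

Final answer: 1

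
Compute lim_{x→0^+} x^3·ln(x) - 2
The product is a 0·∞ indeterminate form at x → 0⁺.
Rewrite the product as ln(x) / x^(-3) and apply L'Hôpital, or use the standard hierarchy x^(-3) ≫ |ln x| as x → 0⁺.
The indeterminate product → 0, so the limit = -2.

Final answer: -2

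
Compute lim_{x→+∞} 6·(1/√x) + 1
Evaluate the dominant behaviour as x → +∞; each term tends to a finite value or vanishes.
Limit = 1.

Final answer: 1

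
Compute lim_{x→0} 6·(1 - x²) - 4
Direct substitution at x = 0 gives 2.

Final answer: 2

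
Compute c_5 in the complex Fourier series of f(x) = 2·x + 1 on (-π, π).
Compute the real Fourier coefficients first: a_5 = 0, b_5 = 4/5.
Then c_5 = (a_5 − i·b_5)/2 = -2·i/5.

Final answer: -2·i/5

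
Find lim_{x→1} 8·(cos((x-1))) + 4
Direct substitution at x = 1 gives 12.

Final answer: 12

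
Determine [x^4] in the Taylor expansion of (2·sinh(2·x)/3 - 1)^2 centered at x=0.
Expand to order 4: (2·sinh(2·x)/3 - 1)^2 = 64·x^4/27 - 16·x^3/9 + 16·x^2/9 - 8·x/3 + 1 + O(x^5).
The coefficient of x^4 is 64/27.

Final answer: 64/27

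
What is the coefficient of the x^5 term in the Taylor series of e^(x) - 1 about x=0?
Expand to order 5: e^(x) - 1 = x^5/120 + x^4/24 + x^3/6 + x^2/2 + x + O(x^6).
The coefficient of x^5 is 1/120.

Final answer: 1/120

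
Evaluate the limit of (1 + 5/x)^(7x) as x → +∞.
As x → +∞: write (1 + 5/x)^(7x) = ((1 + 5/x)^x)^7 → (e^5)^7 = e^35.
Limit = e^(35).

Final answer: e^(35)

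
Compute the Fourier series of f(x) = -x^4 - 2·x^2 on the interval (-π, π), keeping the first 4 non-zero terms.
(-40 + 8·π^2)·cos(x) + (1 - 2·π^2)·cos(2·x) + (8/27 + 8·π^2/9)·cos(3·x) - π^4/5 - 2·π^2/3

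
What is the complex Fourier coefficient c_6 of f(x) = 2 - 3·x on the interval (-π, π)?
Compute the real Fourier coefficients first: a_6 = 0, b_6 = 1.
Then c_6 = (a_6 − i·b_6)/2 = -i/2.

Final answer: -i/2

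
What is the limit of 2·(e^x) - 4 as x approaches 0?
Direct substitution at x = 0 gives -2.

Final answer: -2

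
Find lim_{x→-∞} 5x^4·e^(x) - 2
The product is a 0·∞ indeterminate form at x → -∞.
Rewrite the product as 5x^4 / e^(-x) (an ∞/∞ form) and apply L'Hôpital, or use the standard hierarchy e^(|x|) ≫ |x^4| as x → -∞.
The indeterminate product → 0, so the limit = -2.

Final answer: -2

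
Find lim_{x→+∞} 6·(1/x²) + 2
Evaluate the dominant behaviour as x → +∞; each term tends to a finite value or vanishes.
Limit = 2.

Final answer: 2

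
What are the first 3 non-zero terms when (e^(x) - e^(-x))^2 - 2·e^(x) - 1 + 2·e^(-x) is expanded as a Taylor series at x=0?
4·x^2 - 4·x - 1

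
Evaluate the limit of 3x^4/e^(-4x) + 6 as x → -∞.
The quotient is an ∞/∞ indeterminate form as x → -∞.
Compare growth rates of the dominant terms (exponentials ≫ polynomials ≫ logarithms), or apply L'Hôpital's rule; the quotient → 0.
Adding the constant: 0 + 6 = 6. Limit = 6.

Final answer: 6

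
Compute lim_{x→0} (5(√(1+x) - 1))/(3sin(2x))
Both numerator and denominator → 0 as x → 0; this is a 0/0 indeterminate form.
Expand each to leading order near x = 0: numerator ~ 5·x/2, denominator ~ 6·x.
The limit of the ratio is 5/12.

Final answer: 5/12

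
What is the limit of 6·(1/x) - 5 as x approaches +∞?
Evaluate the dominant behaviour as x → +∞; each term tends to a finite value or vanishes.
Limit = -5.

Final answer: -5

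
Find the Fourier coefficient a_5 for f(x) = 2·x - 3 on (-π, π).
a_5 = (1/π) ∫_{-π}^{π} f(x)·cos(5x) dx.
Evaluate the integral (use parity and integration by parts as needed): a_5 = 0.

Final answer: 0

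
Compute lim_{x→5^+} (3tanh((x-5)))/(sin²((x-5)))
Both numerator and denominator → 0 as x → 5^+; this is a 0/0 indeterminate form.
Expand each to leading order near x = 5: numerator ~ 3·(x - 5), denominator ~ (x - 5)^2.
The limit of the ratio is ∞.

Final answer: ∞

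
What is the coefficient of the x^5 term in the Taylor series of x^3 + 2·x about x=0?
Expand to order 5: x^3 + 2·x = x^3 + 2·x + O(x^6).
The coefficient of x^5 is 0.

Final answer: 0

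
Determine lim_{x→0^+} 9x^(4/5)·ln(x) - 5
The product is a 0·∞ indeterminate form at x → 0⁺.
Rewrite the product as 9·ln(x) / x^(-4/5) and apply L'Hôpital, or use the standard hierarchy x^(-4/5) ≫ |ln x| as x → 0⁺.
The indeterminate product → 0, so the limit = -5.

Final answer: -5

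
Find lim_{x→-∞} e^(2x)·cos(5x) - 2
Evaluate the dominant behaviour as x → -∞; each term tends to a finite value or vanishes.
Limit = -2.

Final answer: -2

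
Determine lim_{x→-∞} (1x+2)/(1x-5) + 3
Evaluate the dominant behaviour as x → -∞; each term tends to a finite value or vanishes.
Limit = 4.

Final answer: 4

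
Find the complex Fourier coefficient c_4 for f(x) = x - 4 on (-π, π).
Compute the real Fourier coefficients first: a_4 = 0, b_4 = -1/2.
Then c_4 = (a_4 − i·b_4)/2 = i/4.

Final answer: i/4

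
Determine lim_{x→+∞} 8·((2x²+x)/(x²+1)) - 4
Evaluate the dominant behaviour as x → +∞; each term tends to a finite value or vanishes.
Limit = 12.

Final answer: 12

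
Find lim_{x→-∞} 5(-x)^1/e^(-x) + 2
The quotient is an ∞/∞ indeterminate form as x → -∞.
Compare growth rates of the dominant terms (exponentials ≫ polynomials ≫ logarithms), or apply L'Hôpital's rule; the quotient → 0.
Adding the constant: 0 + 2 = 2. Limit = 2.

Final answer: 2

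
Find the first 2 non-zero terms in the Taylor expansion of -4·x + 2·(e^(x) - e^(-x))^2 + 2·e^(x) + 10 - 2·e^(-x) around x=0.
8·x^2 + 10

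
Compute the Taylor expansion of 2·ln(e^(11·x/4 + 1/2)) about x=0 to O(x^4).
11·x/2 + 1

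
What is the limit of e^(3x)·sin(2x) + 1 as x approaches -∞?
Evaluate the dominant behaviour as x → -∞; each term tends to a finite value or vanishes.
Limit = 1.

Final answer: 1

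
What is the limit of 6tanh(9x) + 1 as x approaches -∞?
Evaluate the dominant behaviour as x → -∞; each term tends to a finite value or vanishes.
Limit = -5.

Final answer: -5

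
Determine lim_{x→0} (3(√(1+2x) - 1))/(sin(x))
Both numerator and denominator → 0 as x → 0; this is a 0/0 indeterminate form.
Expand each to leading order near x = 0: numerator ~ 3·x, denominator ~ x.
The limit of the ratio is 3.

Final answer: 3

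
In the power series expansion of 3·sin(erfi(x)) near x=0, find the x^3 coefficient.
Expand to order 3: 3·sin(erfi(x)) = x^3·(-4/π^(3/2) + 2/√(π)) + 6·x/√(π) + O(x^4).
The coefficient of x^3 is -4/π^(3/2) + 2/√(π).

Final answer: -4/π^(3/2) + 2/√(π)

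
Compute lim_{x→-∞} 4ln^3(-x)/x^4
This is an ∞/∞ indeterminate form as x → -∞.
Compare growth rates of the dominant terms (exponentials ≫ polynomials ≫ logarithms), or apply L'Hôpital's rule; the quotient → 0.
Limit = 0.

Final answer: 0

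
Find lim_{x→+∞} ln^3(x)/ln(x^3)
This is an ∞/∞ indeterminate form as x → +∞.
Write ln(x^3) = 3·ln(x), reducing the quotient to ln^2(x)/3 → ∞.
Limit = ∞.

Final answer: ∞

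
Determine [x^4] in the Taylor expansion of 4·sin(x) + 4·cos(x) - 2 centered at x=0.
Expand to order 4: 4·sin(x) + 4·cos(x) - 2 = x^4/6 - 2·x^3/3 - 2·x^2 + 4·x + 2 + O(x^5).
The coefficient of x^4 is 1/6.

Final answer: 1/6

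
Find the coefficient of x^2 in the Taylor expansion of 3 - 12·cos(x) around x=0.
Expand to order 2: 3 - 12·cos(x) = 6·x^2 - 9 + O(x^3).
The coefficient of x^2 is 6.

Final answer: 6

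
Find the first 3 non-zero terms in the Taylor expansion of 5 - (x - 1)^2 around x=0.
-x^2 + 2·x + 4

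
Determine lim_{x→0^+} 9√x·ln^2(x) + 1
The product is a 0·∞ indeterminate form at x → 0⁺.
Rewrite the product as 9·ln^2(x) / x^(-1/2) and apply L'Hôpital, or use the standard hierarchy x^(-1/2) ≫ |ln x|^2 as x → 0⁺.
The indeterminate product → 0, so the limit = 1.

Final answer: 1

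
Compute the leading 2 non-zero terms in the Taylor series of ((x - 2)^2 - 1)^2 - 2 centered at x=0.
7 - 24·x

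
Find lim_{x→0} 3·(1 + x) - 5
Direct substitution at x = 0 gives -2.

Final answer: -2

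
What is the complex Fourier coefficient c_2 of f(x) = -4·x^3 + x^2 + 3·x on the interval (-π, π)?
Compute the real Fourier coefficients first: a_2 = 1, b_2 = -9 + 4·π^2.
Then c_2 = (a_2 − i·b_2)/2 = 1/2 - 2·i·π^2 + 9·i/2.

Final answer: 1/2 - 2·i·π^2 + 9·i/2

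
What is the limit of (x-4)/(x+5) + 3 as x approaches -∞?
Evaluate the dominant behaviour as x → -∞; each term tends to a finite value or vanishes.
Limit = 4.

Final answer: 4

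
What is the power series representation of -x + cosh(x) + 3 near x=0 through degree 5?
x^4/24 + x^2/2 - x + 4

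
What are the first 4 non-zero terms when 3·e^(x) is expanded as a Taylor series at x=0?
x^3/2 + 3·x^2/2 + 3·x + 3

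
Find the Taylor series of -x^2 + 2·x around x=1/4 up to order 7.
7/16 + 3·(x - 1/4)/2 - (x - 1/4)^2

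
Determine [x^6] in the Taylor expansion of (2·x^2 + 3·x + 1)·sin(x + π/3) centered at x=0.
Expand to order 6: (2·x^2 + 3·x + 1)·sin(x + π/3) = x^6·(1/80 + 59·√(3)/1440) + x^5·(-13/80 + √(3)/16) + x^4·(-23·√(3)/48 - 1/4) + x^3·(11/12 - 3·√(3)/4) + x^2·(3·√(3)/4 + 3/2) + x·(1/2 + 3·√(3)/2) + √(3)/2 + O(x^7).
The coefficient of x^6 is 1/80 + 59·√(3)/1440.

Final answer: 1/80 + 59·√(3)/1440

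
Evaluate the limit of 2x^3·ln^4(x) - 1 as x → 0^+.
The product is a 0·∞ indeterminate form at x → 0⁺.
Rewrite the product as 2·ln^4(x) / x^(-3) and apply L'Hôpital, or use the standard hierarchy x^(-3) ≫ |ln x|^4 as x → 0⁺.
The indeterminate product → 0, so the limit = -1.

Final answer: -1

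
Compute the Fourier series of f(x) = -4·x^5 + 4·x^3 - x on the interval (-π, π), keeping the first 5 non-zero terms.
(-1010 - 8·π^4 + 168·π^2)·sin(x) + (-24·π^2 + 37 + 4·π^4)·sin(2·x) + (-8·π^4/3 - 518/81 + 232·π^2/27)·sin(3·x) + (-9·π^2/2 + 35/16 + 2·π^4)·sin(4·x) + (-8·π^4/5 - 682/625 + 72·π^2/25)·sin(5·x)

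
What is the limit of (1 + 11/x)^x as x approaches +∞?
As x → +∞: this is the defining limit (1 + 11/x)^x → e^11.
Limit = e^(11).

Final answer: e^(11)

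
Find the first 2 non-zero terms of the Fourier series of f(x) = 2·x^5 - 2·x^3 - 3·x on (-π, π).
(-84·π^2 + 4·π^4 + 498)·sin(x) + (-2·π^4 - 15 + 12·π^2)·sin(2·x)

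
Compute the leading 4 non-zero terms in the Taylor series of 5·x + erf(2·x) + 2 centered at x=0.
32·x^5/(5·√(π)) - 16·x^3/(3·√(π)) + x·(4/√(π) + 5) + 2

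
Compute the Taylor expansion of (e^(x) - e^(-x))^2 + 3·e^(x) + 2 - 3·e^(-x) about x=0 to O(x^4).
x^3 + 4·x^2 + 6·x + 2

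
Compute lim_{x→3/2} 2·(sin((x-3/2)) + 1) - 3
Direct substitution at x = 3/2 gives -1.

Final answer: -1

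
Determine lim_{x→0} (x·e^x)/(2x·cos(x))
Both numerator and denominator → 0 as x → 0; this is a 0/0 indeterminate form.
Expand each to leading order near x = 0: numerator ~ x, denominator ~ 2·x.
The limit of the ratio is 1/2.

Final answer: 1/2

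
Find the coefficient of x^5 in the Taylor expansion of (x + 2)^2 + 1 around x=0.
Expand to order 5: (x + 2)^2 + 1 = x^2 + 4·x + 5 + O(x^6).
The coefficient of x^5 is 0.

Final answer: 0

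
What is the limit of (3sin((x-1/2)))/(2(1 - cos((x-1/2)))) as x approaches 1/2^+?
Both numerator and denominator → 0 as x → 1/2^+; this is a 0/0 indeterminate form.
Expand each to leading order near x = 1/2: numerator ~ 3·(x - 1/2), denominator ~ (x - 1/2)^2.
The limit of the ratio is ∞.

Final answer: ∞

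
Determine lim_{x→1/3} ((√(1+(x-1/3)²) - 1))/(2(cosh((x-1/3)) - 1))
Both numerator and denominator → 0 as x → 1/3; this is a 0/0 indeterminate form.
Expand each to leading order near x = 1/3: numerator ~ (x - 1/3)^2/2, denominator ~ (x - 1/3)^2.
The limit of the ratio is 1/2.

Final answer: 1/2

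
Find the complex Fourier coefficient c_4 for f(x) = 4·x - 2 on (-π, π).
Compute the real Fourier coefficients first: a_4 = 0, b_4 = -2.
Then c_4 = (a_4 − i·b_4)/2 = i.

Final answer: i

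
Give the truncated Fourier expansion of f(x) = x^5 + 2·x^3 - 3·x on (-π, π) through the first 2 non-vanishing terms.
(-36·π^2 + 2·π^4 + 210)·sin(x) + (-π^4 - 3/2 + 3·π^2)·sin(2·x)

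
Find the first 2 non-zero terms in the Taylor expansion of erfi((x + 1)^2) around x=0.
4·e·x/√(π) + erfi(1)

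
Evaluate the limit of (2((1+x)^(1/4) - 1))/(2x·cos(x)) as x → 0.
Both numerator and denominator → 0 as x → 0; this is a 0/0 indeterminate form.
Expand each to leading order near x = 0: numerator ~ x/2, denominator ~ 2·x.
The limit of the ratio is 1/4.

Final answer: 1/4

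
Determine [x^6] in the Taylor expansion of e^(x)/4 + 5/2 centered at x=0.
Expand to order 6: e^(x)/4 + 5/2 = x^6/2880 + x^5/480 + x^4/96 + x^3/24 + x^2/8 + x/4 + 11/4 + O(x^7).
The coefficient of x^6 is 1/2880.

Final answer: 1/2880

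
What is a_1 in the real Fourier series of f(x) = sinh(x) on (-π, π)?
a_1 = (1/π) ∫_{-π}^{π} f(x)·cos(1x) dx.
Evaluate the integral (use parity and integration by parts as needed): a_1 = 0.

Final answer: 0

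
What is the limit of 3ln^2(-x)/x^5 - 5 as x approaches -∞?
The quotient is an ∞/∞ indeterminate form as x → -∞.
Compare growth rates of the dominant terms (exponentials ≫ polynomials ≫ logarithms), or apply L'Hôpital's rule; the quotient → 0.
Adding the constant: 0 - 5 = -5. Limit = -5.

Final answer: -5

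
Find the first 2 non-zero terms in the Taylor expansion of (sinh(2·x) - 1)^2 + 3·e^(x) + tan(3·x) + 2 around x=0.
2·x + 6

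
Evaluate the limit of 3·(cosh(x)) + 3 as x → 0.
Direct substitution at x = 0 gives 6.

Final answer: 6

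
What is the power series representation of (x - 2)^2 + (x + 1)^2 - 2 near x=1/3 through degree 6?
23/9 - 2·(x - 1/3)/3 + 2·(x - 1/3)^2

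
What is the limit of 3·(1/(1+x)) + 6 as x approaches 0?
Direct substitution at x = 0 gives 9.

Final answer: 9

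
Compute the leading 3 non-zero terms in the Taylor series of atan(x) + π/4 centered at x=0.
-x^3/3 + x + π/4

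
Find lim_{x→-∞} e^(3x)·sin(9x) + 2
Evaluate the dominant behaviour as x → -∞; each term tends to a finite value or vanishes.
Limit = 2.

Final answer: 2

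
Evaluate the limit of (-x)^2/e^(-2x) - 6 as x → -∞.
The quotient is an ∞/∞ indeterminate form as x → -∞.
Compare growth rates of the dominant terms (exponentials ≫ polynomials ≫ logarithms), or apply L'Hôpital's rule; the quotient → 0.
Adding the constant: 0 - 6 = -6. Limit = -6.

Final answer: -6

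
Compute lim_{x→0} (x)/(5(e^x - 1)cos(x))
Both numerator and denominator → 0 as x → 0; this is a 0/0 indeterminate form.
Expand each to leading order near x = 0: numerator ~ x, denominator ~ 5·x.
The limit of the ratio is 1/5.

Final answer: 1/5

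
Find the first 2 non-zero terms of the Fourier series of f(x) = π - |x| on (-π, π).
4·cos(x)/π + π/2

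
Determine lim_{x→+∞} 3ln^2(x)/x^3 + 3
The quotient is an ∞/∞ indeterminate form as x → +∞.
The polynomial denominator x^3 dominates the logarithmic numerator (any positive power of x ≫ ln^2(x) as x → ∞), so the quotient → 0.
Adding the constant: 0 + 3 = 3. Limit = 3.

Final answer: 3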